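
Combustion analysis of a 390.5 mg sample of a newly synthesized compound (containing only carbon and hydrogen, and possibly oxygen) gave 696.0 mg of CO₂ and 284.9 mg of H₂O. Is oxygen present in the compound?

mol C = 0.6960 g CO₂ ÷ 44.009 g/mol = 0.015815 mol
mol H = 2 × 0.2849 g H₂O ÷ 18.015 g/mol = 0.031629 mol
C and H account for only 0.22184 g of the 0.3905 g sample; the remaining 0.16866 g must be oxygen.

yes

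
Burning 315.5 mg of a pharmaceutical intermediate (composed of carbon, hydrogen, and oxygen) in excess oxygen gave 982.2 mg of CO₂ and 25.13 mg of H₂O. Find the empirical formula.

C8HO

mol C = 0.9822 g CO₂ ÷ 44.009 g/mol = 0.022318 mol
mol H = 2 × 0.02513 g H₂O ÷ 18.015 g/mol = 0.0027899 mol
mass O = 0.3155 − (0.26806 + 0.0028122) = 0.044624 g → mol O = 0.044624 ÷ 15.999 = 0.0027892 mol
Divide by the smallest (0.0027892 mol): C 8.002, H 1.000, O 1.000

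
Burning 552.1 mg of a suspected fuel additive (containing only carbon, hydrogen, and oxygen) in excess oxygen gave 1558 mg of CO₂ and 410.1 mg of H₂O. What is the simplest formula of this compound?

C7H9O

mol C = 1.558 g CO₂ ÷ 44.009 g/mol = 0.035402 mol
mol H = 2 × 0.4101 g H₂O ÷ 18.015 g/mol = 0.045529 mol
mass O = 0.5521 − (0.42521 + 0.045893) = 0.080995 g → mol O = 0.080995 ÷ 15.999 = 0.0050625 mol
Divide by the smallest (0.0050625 mol): C 6.993, H 8.993, O 1.000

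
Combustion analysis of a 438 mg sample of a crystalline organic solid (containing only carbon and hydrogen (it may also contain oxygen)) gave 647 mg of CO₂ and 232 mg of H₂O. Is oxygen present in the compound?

mol C = 0.647 g CO₂ ÷ 44.009 g/mol = 0.01470 mol
mol H = 2 × 0.232 g H₂O ÷ 18.015 g/mol = 0.02576 mol
C and H account for only 0.2025 g of the 0.438 g sample; the remaining 0.2355 g must be oxygen.

yes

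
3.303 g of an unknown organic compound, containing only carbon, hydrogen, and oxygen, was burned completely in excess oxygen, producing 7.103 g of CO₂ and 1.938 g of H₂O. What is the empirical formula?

C9H12O4

mol C = 7.103 g CO₂ ÷ 44.009 g/mol = 0.16140 mol
mol H = 2 × 1.938 g H₂O ÷ 18.015 g/mol = 0.21515 mol
mass O = 3.303 − (1.9386 + 0.21688) = 1.1476 g → mol O = 1.1476 ÷ 15.999 = 0.071727 mol
Divide by the smallest (0.071727 mol): C 2.250, H 3.000, O 1.000
Multiplying each by 4 gives whole numbers: C 9.00, H 12.00, O 4.00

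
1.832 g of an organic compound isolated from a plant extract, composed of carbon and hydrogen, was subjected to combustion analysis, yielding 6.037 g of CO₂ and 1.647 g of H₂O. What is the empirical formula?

mol C = 6.037 g CO₂ ÷ 44.009 g/mol = 0.13718 mol
mol H = 2 × 1.647 g H₂O ÷ 18.015 g/mol = 0.18285 mol
Divide by the smallest (0.13718 mol): C 1.000, H 1.333
Multiplying each by 3 gives whole numbers: C 3.00, H 4.00

C3H4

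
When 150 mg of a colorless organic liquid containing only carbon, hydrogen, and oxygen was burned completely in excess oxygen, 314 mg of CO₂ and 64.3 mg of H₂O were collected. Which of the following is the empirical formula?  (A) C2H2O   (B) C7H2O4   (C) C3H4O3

(A) C2H2O

mol C = 0.314 g CO₂ ÷ 44.009 g/mol = 0.007135 mol
mol H = 2 × 0.0643 g H₂O ÷ 18.015 g/mol = 0.007138 mol
mass O = 0.150 − (0.08570 + 0.007196) = 0.05711 g → mol O = 0.05711 ÷ 15.999 = 0.003569 mol
Divide by the smallest (0.003569 mol): C 1.999, H 2.000, O 1.000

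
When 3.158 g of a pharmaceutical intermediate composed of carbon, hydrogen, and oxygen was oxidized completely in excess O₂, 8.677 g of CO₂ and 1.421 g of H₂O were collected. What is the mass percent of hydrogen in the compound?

5.04%

mol C = 8.677 g CO₂ ÷ 44.009 g/mol = 0.19716 mol
mol H = 2 × 1.421 g H₂O ÷ 18.015 g/mol = 0.15776 mol
mass O = 3.158 − (2.3681 + 0.15902) = 0.63084 g → mol O = 0.63084 ÷ 15.999 = 0.039430 mol
mass % H = 0.15902 g ÷ 3.158 g × 100%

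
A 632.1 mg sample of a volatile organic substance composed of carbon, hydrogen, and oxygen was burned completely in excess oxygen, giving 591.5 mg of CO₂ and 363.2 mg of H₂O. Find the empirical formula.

mol C = 0.5915 g CO₂ ÷ 44.009 g/mol = 0.013440 mol
mol H = 2 × 0.3632 g H₂O ÷ 18.015 g/mol = 0.040322 mol
mass O = 0.6321 − (0.16143 + 0.040645) = 0.43002 g → mol O = 0.43002 ÷ 15.999 = 0.026878 mol
Divide by the smallest (0.013440 mol): C 1.000, H 3.000, O 2.000

CH3O2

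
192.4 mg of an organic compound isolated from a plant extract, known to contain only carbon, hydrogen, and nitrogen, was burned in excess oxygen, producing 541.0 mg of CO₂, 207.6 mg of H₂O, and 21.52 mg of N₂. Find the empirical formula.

C8H15N

mol C = 0.5410 g CO₂ ÷ 44.009 g/mol = 0.012293 mol
mol H = 2 × 0.2076 g H₂O ÷ 18.015 g/mol = 0.023047 mol
mol N = 2 × 0.02152 g N₂ ÷ 28.014 g/mol = 0.0015364 mol
Divide by the smallest (0.0015364 mol): C 8.001, H 15.001, N 1.000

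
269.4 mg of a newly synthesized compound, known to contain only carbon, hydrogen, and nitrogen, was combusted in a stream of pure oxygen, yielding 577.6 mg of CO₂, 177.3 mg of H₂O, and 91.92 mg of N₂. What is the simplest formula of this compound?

mol C = 0.5776 g CO₂ ÷ 44.009 g/mol = 0.013125 mol
mol H = 2 × 0.1773 g H₂O ÷ 18.015 g/mol = 0.019684 mol
mol N = 2 × 0.09192 g N₂ ÷ 28.014 g/mol = 0.0065624 mol
Divide by the smallest (0.0065624 mol): C 2.000, H 2.999, N 1.000

C2H3N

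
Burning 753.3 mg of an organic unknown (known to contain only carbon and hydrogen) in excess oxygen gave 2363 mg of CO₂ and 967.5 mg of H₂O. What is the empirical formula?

CH2

mol C = 2.363 g CO₂ ÷ 44.009 g/mol = 0.053694 mol
mol H = 2 × 0.9675 g H₂O ÷ 18.015 g/mol = 0.10741 mol
Divide by the smallest (0.053694 mol): C 1.000, H 2.000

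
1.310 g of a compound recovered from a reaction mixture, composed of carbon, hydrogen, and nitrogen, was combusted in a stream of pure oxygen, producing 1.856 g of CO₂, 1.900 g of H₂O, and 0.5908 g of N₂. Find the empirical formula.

CH5N

mol C = 1.856 g CO₂ ÷ 44.009 g/mol = 0.042173 mol
mol H = 2 × 1.900 g H₂O ÷ 18.015 g/mol = 0.21094 mol
mol N = 2 × 0.5908 g N₂ ÷ 28.014 g/mol = 0.042179 mol
Divide by the smallest (0.042173 mol): C 1.000, H 5.002, N 1.000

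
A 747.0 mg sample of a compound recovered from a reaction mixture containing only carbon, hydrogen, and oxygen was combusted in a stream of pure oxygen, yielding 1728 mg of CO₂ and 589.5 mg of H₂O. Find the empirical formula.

C3H5O

mol C = 1.728 g CO₂ ÷ 44.009 g/mol = 0.039265 mol
mol H = 2 × 0.5895 g H₂O ÷ 18.015 g/mol = 0.065445 mol
mass O = 0.7470 − (0.47161 + 0.065969) = 0.20942 g → mol O = 0.20942 ÷ 15.999 = 0.013090 mol
Divide by the smallest (0.013090 mol): C 3.000, H 5.000, O 1.000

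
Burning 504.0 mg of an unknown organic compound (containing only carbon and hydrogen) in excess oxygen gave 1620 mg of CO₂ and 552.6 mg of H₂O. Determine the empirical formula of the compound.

C3H5

mol C = 1.620 g CO₂ ÷ 44.009 g/mol = 0.036811 mol
mol H = 2 × 0.5526 g H₂O ÷ 18.015 g/mol = 0.061349 mol
Divide by the smallest (0.036811 mol): C 1.000, H 1.667
Multiplying each by 3 gives whole numbers: C 3.00, H 5.00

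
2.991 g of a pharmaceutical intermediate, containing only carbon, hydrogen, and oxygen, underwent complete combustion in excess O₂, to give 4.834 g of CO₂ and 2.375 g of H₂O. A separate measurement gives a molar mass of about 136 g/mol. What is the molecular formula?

mol C = 4.834 g CO₂ ÷ 44.009 g/mol = 0.10984 mol
mol H = 2 × 2.375 g H₂O ÷ 18.015 g/mol = 0.26367 mol
mass O = 2.991 − (1.3193 + 0.26578) = 1.4059 g → mol O = 1.4059 ÷ 15.999 = 0.087875 mol
Divide by the smallest (0.087875 mol): C 1.250, H 3.000, O 1.000
Multiplying each by 4 gives whole numbers: C 5.00, H 12.00, O 4.00
Empirical formula: C5H12O4
Empirical-formula mass = 136.15 g/mol; 136 ÷ 136.15 ≈ 1, so the molecular formula is C5H12O4.

C5H12O4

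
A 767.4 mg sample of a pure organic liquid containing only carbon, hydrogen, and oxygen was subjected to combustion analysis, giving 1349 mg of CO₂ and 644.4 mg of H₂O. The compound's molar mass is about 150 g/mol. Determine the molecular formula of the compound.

mol C = 1.349 g CO₂ ÷ 44.009 g/mol = 0.030653 mol
mol H = 2 × 0.6444 g H₂O ÷ 18.015 g/mol = 0.071540 mol
mass O = 0.7674 − (0.36817 + 0.072113) = 0.32712 g → mol O = 0.32712 ÷ 15.999 = 0.020446 mol
Divide by the smallest (0.020446 mol): C 1.499, H 3.499, O 1.000
Multiplying each by 2 gives whole numbers: C 3.00, H 7.00, O 2.00
Empirical formula: C3H7O2
Empirical-formula mass = 75.09 g/mol; 150 ÷ 75.09 ≈ 2, so the molecular formula is C6H14O4.

C6H14O4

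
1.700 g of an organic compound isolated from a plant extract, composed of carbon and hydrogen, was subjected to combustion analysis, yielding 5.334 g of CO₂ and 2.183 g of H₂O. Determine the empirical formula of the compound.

CH2

mol C = 5.334 g CO₂ ÷ 44.009 g/mol = 0.12120 mol
mol H = 2 × 2.183 g H₂O ÷ 18.015 g/mol = 0.24235 mol
Divide by the smallest (0.12120 mol): C 1.000, H 2.000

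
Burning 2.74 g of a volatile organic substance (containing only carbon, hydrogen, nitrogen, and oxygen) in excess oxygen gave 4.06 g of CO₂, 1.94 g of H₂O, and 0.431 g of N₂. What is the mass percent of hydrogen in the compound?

7.9%

mol C = 4.06 g CO₂ ÷ 44.009 g/mol = 0.09225 mol
mol H = 2 × 1.94 g H₂O ÷ 18.015 g/mol = 0.2154 mol
mol N = 2 × 0.431 g N₂ ÷ 28.014 g/mol = 0.03077 mol
mass O = 2.74 − (1.108 + 0.2171 + 0.4310) = 0.9838 g → mol O = 0.9838 ÷ 15.999 = 0.06149 mol
mass % H = 0.2171 g ÷ 2.74 g × 100%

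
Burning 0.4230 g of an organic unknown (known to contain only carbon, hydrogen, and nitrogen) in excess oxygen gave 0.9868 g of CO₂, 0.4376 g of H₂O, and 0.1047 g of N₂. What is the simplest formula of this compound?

C6H13N2

mol C = 0.9868 g CO₂ ÷ 44.009 g/mol = 0.022423 mol
mol H = 2 × 0.4376 g H₂O ÷ 18.015 g/mol = 0.048582 mol
mol N = 2 × 0.1047 g N₂ ÷ 28.014 g/mol = 0.0074748 mol
Divide by the smallest (0.0074748 mol): C 3.000, H 6.499, N 1.000
Multiplying each by 2 gives whole numbers: C 6.00, H 13.00, N 2.00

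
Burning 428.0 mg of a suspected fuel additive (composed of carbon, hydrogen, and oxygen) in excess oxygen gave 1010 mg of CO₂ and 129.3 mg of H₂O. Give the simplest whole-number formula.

C8H5O3

mol C = 1.010 g CO₂ ÷ 44.009 g/mol = 0.022950 mol
mol H = 2 × 0.1293 g H₂O ÷ 18.015 g/mol = 0.014355 mol
mass O = 0.4280 − (0.27565 + 0.014470) = 0.13788 g → mol O = 0.13788 ÷ 15.999 = 0.0086180 mol
Divide by the smallest (0.0086180 mol): C 2.663, H 1.666, O 1.000
Multiplying each by 3 gives whole numbers: C 7.99, H 5.00, O 3.00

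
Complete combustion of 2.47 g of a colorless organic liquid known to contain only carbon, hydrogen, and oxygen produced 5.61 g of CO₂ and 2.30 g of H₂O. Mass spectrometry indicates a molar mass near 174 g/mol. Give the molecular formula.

C9H18O3

mol C = 5.61 g CO₂ ÷ 44.009 g/mol = 0.1275 mol
mol H = 2 × 2.30 g H₂O ÷ 18.015 g/mol = 0.2553 mol
mass O = 2.47 − (1.531 + 0.2574) = 0.6815 g → mol O = 0.6815 ÷ 15.999 = 0.04260 mol
Divide by the smallest (0.04260 mol): C 2.992, H 5.994, O 1.000
Empirical formula: C3H6O
Empirical-formula mass = 58.08 g/mol; 174 ÷ 58.08 ≈ 3, so the molecular formula is C9H18O3.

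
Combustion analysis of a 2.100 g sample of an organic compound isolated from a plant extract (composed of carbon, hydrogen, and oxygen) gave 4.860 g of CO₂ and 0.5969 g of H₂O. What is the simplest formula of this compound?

C5H3O2

mol C = 4.860 g CO₂ ÷ 44.009 g/mol = 0.11043 mol
mol H = 2 × 0.5969 g H₂O ÷ 18.015 g/mol = 0.066267 mol
mass O = 2.100 − (1.3264 + 0.066797) = 0.70680 g → mol O = 0.70680 ÷ 15.999 = 0.044178 mol
Divide by the smallest (0.044178 mol): C 2.500, H 1.500, O 1.000
Multiplying each by 2 gives whole numbers: C 5.00, H 3.00, O 2.00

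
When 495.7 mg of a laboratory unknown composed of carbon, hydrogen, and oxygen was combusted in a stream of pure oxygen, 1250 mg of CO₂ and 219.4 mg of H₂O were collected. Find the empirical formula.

C7H6O2

mol C = 1.250 g CO₂ ÷ 44.009 g/mol = 0.028403 mol
mol H = 2 × 0.2194 g H₂O ÷ 18.015 g/mol = 0.024357 mol
mass O = 0.4957 − (0.34115 + 0.024552) = 0.13000 g → mol O = 0.13000 ÷ 15.999 = 0.0081252 mol
Divide by the smallest (0.0081252 mol): C 3.496, H 2.998, O 1.000
Multiplying each by 2 gives whole numbers: C 6.99, H 6.00, O 2.00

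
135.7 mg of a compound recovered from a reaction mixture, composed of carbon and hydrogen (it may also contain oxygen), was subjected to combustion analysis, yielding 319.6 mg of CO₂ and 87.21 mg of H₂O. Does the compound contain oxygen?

mol C = 0.3196 g CO₂ ÷ 44.009 g/mol = 0.0072622 mol
mol H = 2 × 0.08721 g H₂O ÷ 18.015 g/mol = 0.0096819 mol
C and H account for only 0.096985 g of the 0.1357 g sample; the remaining 0.038715 g must be oxygen.

yes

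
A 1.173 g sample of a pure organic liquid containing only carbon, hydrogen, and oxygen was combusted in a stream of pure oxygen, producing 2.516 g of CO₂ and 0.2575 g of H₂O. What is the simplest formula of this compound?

C2HO

mol C = 2.516 g CO₂ ÷ 44.009 g/mol = 0.057170 mol
mol H = 2 × 0.2575 g H₂O ÷ 18.015 g/mol = 0.028587 mol
mass O = 1.173 − (0.68667 + 0.028816) = 0.45751 g → mol O = 0.45751 ÷ 15.999 = 0.028596 mol
Divide by the smallest (0.028587 mol): C 2.000, H 1.000, O 1.000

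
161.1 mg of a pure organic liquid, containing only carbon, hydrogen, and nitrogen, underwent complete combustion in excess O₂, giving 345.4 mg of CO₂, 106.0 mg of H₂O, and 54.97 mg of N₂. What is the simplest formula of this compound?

C2H3N

mol C = 0.3454 g CO₂ ÷ 44.009 g/mol = 0.0078484 mol
mol H = 2 × 0.1060 g H₂O ÷ 18.015 g/mol = 0.011768 mol
mol N = 2 × 0.05497 g N₂ ÷ 28.014 g/mol = 0.0039245 mol
Divide by the smallest (0.0039245 mol): C 2.000, H 2.999, N 1.000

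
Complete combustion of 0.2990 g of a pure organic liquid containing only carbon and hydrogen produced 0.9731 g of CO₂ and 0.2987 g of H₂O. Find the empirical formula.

C2H3

mol C = 0.9731 g CO₂ ÷ 44.009 g/mol = 0.022111 mol
mol H = 2 × 0.2987 g H₂O ÷ 18.015 g/mol = 0.033161 mol
Divide by the smallest (0.022111 mol): C 1.000, H 1.500
Multiplying each by 2 gives whole numbers: C 2.00, H 3.00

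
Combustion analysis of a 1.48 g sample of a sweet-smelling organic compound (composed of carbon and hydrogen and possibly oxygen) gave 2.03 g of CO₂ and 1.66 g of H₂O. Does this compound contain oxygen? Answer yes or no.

mol C = 2.03 g CO₂ ÷ 44.009 g/mol = 0.04613 mol
mol H = 2 × 1.66 g H₂O ÷ 18.015 g/mol = 0.1843 mol
C and H account for only 0.7398 g of the 1.48 g sample; the remaining 0.7402 g must be oxygen.

yes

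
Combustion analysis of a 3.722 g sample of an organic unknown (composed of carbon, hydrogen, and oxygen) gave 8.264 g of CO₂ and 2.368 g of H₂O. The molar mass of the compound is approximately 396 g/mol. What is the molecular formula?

mol C = 8.264 g CO₂ ÷ 44.009 g/mol = 0.18778 mol
mol H = 2 × 2.368 g H₂O ÷ 18.015 g/mol = 0.26289 mol
mass O = 3.722 − (2.2554 + 0.26500) = 1.2016 g → mol O = 1.2016 ÷ 15.999 = 0.075104 mol
Divide by the smallest (0.075104 mol): C 2.500, H 3.500, O 1.000
Multiplying each by 2 gives whole numbers: C 5.00, H 7.00, O 2.00
Empirical formula: C5H7O2
Empirical-formula mass = 99.11 g/mol; 396 ÷ 99.11 ≈ 4, so the molecular formula is C20H28O8.

C20H28O8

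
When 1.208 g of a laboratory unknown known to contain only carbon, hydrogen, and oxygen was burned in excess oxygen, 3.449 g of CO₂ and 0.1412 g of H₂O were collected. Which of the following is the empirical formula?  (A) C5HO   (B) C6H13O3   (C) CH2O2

mol C = 3.449 g CO₂ ÷ 44.009 g/mol = 0.078370 mol
mol H = 2 × 0.1412 g H₂O ÷ 18.015 g/mol = 0.015676 mol
mass O = 1.208 − (0.94131 + 0.015801) = 0.25089 g → mol O = 0.25089 ÷ 15.999 = 0.015682 mol
Divide by the smallest (0.015676 mol): C 4.999, H 1.000, O 1.000

(A) C5HO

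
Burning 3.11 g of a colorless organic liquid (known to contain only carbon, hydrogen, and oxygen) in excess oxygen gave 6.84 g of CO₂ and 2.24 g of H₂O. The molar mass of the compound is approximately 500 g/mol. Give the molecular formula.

C25H40O10

mol C = 6.84 g CO₂ ÷ 44.009 g/mol = 0.1554 mol
mol H = 2 × 2.24 g H₂O ÷ 18.015 g/mol = 0.2487 mol
mass O = 3.11 − (1.867 + 0.2507) = 0.9925 g → mol O = 0.9925 ÷ 15.999 = 0.06204 mol
Divide by the smallest (0.06204 mol): C 2.505, H 4.009, O 1.000
Multiplying each by 2 gives whole numbers: C 5.01, H 8.02, O 2.00
Empirical formula: C5H8O2
Empirical-formula mass = 100.12 g/mol; 500 ÷ 100.12 ≈ 5, so the molecular formula is C25H40O10.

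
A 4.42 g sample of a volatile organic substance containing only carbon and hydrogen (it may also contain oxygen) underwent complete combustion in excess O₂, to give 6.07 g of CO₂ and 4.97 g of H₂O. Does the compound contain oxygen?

yes

mol C = 6.07 g CO₂ ÷ 44.009 g/mol = 0.1379 mol
mol H = 2 × 4.97 g H₂O ÷ 18.015 g/mol = 0.5518 mol
C and H account for only 2.213 g of the 4.42 g sample; the remaining 2.207 g must be oxygen.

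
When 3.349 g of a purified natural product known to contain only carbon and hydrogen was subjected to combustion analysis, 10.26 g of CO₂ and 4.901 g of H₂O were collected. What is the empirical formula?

mol C = 10.26 g CO₂ ÷ 44.009 g/mol = 0.23313 mol
mol H = 2 × 4.901 g H₂O ÷ 18.015 g/mol = 0.54410 mol
Divide by the smallest (0.23313 mol): C 1.000, H 2.334
Multiplying each by 3 gives whole numbers: C 3.00, H 7.00

C3H7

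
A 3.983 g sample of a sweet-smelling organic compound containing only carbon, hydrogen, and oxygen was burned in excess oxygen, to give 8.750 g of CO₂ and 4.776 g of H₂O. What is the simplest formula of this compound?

C3H8O

mol C = 8.750 g CO₂ ÷ 44.009 g/mol = 0.19882 mol
mol H = 2 × 4.776 g H₂O ÷ 18.015 g/mol = 0.53022 mol
mass O = 3.983 − (2.3881 + 0.53447) = 1.0605 g → mol O = 1.0605 ÷ 15.999 = 0.066284 mol
Divide by the smallest (0.066284 mol): C 3.000, H 7.999, O 1.000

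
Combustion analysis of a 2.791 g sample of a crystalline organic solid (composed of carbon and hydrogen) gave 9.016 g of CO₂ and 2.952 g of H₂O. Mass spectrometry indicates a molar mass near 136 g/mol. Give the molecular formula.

mol C = 9.016 g CO₂ ÷ 44.009 g/mol = 0.20487 mol
mol H = 2 × 2.952 g H₂O ÷ 18.015 g/mol = 0.32773 mol
Divide by the smallest (0.20487 mol): C 1.000, H 1.600
Multiplying each by 5 gives whole numbers: C 5.00, H 8.00
Empirical formula: C5H8
Empirical-formula mass = 68.12 g/mol; 136 ÷ 68.12 ≈ 2, so the molecular formula is C10H16.

C10H16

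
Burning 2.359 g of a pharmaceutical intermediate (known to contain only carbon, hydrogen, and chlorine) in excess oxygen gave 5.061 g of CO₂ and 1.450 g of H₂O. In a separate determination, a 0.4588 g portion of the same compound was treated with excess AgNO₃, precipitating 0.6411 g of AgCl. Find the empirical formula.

mol C = 5.061 g CO₂ ÷ 44.009 g/mol = 0.11500 mol
mol H = 2 × 1.450 g H₂O ÷ 18.015 g/mol = 0.16098 mol
From the AgCl data: mol Cl per gram of compound = (0.6411 ÷ 143.318) ÷ 0.4588 = 0.0097499 mol/g, so in the 2.359 g combustion sample mol Cl = 0.023000 mol
Divide by the smallest (0.023000 mol): C 5.000, H 6.999, Cl 1.000

C5H7Cl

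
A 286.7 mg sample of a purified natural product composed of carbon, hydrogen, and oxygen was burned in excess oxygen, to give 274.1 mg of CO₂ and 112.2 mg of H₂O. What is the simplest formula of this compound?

mol C = 0.2741 g CO₂ ÷ 44.009 g/mol = 0.0062283 mol
mol H = 2 × 0.1122 g H₂O ÷ 18.015 g/mol = 0.012456 mol
mass O = 0.2867 − (0.074808 + 0.012556) = 0.19934 g → mol O = 0.19934 ÷ 15.999 = 0.012459 mol
Divide by the smallest (0.0062283 mol): C 1.000, H 2.000, O 2.000

CH2O2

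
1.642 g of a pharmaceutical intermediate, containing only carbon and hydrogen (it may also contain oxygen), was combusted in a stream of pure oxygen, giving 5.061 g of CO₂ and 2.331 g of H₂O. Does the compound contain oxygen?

mol C = 5.061 g CO₂ ÷ 44.009 g/mol = 0.11500 mol
mol H = 2 × 2.331 g H₂O ÷ 18.015 g/mol = 0.25878 mol
C and H together account for 1.6421 g — essentially the entire 1.642 g sample — so the compound contains no oxygen.

no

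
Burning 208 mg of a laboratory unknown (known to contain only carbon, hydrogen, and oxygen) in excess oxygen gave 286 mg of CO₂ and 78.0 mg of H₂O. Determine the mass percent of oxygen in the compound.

58.3%

mol C = 0.286 g CO₂ ÷ 44.009 g/mol = 0.006499 mol
mol H = 2 × 0.0780 g H₂O ÷ 18.015 g/mol = 0.008659 mol
mass O = 0.208 − (0.07806 + 0.008729) = 0.1212 g → mol O = 0.1212 ÷ 15.999 = 0.007576 mol
mass % O = 0.1212 g ÷ 0.208 g × 100%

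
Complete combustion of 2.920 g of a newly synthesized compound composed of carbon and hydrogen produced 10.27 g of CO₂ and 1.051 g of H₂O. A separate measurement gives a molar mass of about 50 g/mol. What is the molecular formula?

mol C = 10.27 g CO₂ ÷ 44.009 g/mol = 0.23336 mol
mol H = 2 × 1.051 g H₂O ÷ 18.015 g/mol = 0.11668 mol
Divide by the smallest (0.11668 mol): C 2.000, H 1.000
Empirical formula: C2H
Empirical-formula mass = 25.03 g/mol; 50 ÷ 25.03 ≈ 2, so the molecular formula is C4H2.

C4H2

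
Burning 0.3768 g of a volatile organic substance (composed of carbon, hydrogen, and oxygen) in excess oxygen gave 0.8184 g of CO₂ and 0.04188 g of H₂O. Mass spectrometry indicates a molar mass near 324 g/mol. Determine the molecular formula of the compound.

mol C = 0.8184 g CO₂ ÷ 44.009 g/mol = 0.018596 mol
mol H = 2 × 0.04188 g H₂O ÷ 18.015 g/mol = 0.0046495 mol
mass O = 0.3768 − (0.22336 + 0.0046867) = 0.14875 g → mol O = 0.14875 ÷ 15.999 = 0.0092977 mol
Divide by the smallest (0.0046495 mol): C 4.000, H 1.000, O 2.000
Empirical formula: C4HO2
Empirical-formula mass = 81.05 g/mol; 324 ÷ 81.05 ≈ 4, so the molecular formula is C16H4O8.

C16H4O8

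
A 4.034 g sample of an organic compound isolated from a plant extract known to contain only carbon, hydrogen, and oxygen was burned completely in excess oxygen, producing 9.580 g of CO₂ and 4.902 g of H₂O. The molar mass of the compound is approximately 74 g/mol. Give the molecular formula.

C4H10O

mol C = 9.580 g CO₂ ÷ 44.009 g/mol = 0.21768 mol
mol H = 2 × 4.902 g H₂O ÷ 18.015 g/mol = 0.54421 mol
mass O = 4.034 − (2.6146 + 0.54857) = 0.87085 g → mol O = 0.87085 ÷ 15.999 = 0.054431 mol
Divide by the smallest (0.054431 mol): C 3.999, H 9.998, O 1.000
Empirical formula: C4H10O
Empirical-formula mass = 74.12 g/mol; 74 ÷ 74.12 ≈ 1, so the molecular formula is C4H10O.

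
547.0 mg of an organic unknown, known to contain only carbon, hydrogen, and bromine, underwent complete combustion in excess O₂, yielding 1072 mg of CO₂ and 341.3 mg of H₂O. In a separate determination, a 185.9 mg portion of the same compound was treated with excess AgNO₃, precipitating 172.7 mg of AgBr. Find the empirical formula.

mol C = 1.072 g CO₂ ÷ 44.009 g/mol = 0.024359 mol
mol H = 2 × 0.3413 g H₂O ÷ 18.015 g/mol = 0.037891 mol
From the AgBr data: mol Br per gram of compound = (0.1727 ÷ 187.772) ÷ 0.1859 = 0.0049475 mol/g, so in the 0.5470 g combustion sample mol Br = 0.0027063 mol
Divide by the smallest (0.0027063 mol): C 9.001, H 14.001, Br 1.000

C9H14Br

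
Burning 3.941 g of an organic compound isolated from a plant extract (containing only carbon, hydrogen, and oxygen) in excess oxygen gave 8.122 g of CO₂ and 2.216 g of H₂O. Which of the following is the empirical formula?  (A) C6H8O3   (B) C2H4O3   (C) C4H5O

(A) C6H8O3

mol C = 8.122 g CO₂ ÷ 44.009 g/mol = 0.18455 mol
mol H = 2 × 2.216 g H₂O ÷ 18.015 g/mol = 0.24602 mol
mass O = 3.941 − (2.2167 + 0.24799) = 1.4763 g → mol O = 1.4763 ÷ 15.999 = 0.092277 mol
Divide by the smallest (0.092277 mol): C 2.000, H 2.666, O 1.000
Multiplying each by 3 gives whole numbers: C 6.00, H 8.00, O 3.00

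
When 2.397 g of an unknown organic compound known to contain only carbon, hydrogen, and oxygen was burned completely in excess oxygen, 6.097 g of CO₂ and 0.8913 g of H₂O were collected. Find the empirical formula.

C7H5O2

mol C = 6.097 g CO₂ ÷ 44.009 g/mol = 0.13854 mol
mol H = 2 × 0.8913 g H₂O ÷ 18.015 g/mol = 0.098951 mol
mass O = 2.397 − (1.6640 + 0.099742) = 0.63326 g → mol O = 0.63326 ÷ 15.999 = 0.039581 mol
Divide by the smallest (0.039581 mol): C 3.500, H 2.500, O 1.000
Multiplying each by 2 gives whole numbers: C 7.00, H 5.00, O 2.00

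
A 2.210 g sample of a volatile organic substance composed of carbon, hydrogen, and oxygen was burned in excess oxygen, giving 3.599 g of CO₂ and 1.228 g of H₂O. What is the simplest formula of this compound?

C6H10O5

mol C = 3.599 g CO₂ ÷ 44.009 g/mol = 0.081779 mol
mol H = 2 × 1.228 g H₂O ÷ 18.015 g/mol = 0.13633 mol
mass O = 2.210 − (0.98224 + 0.13742) = 1.0903 g → mol O = 1.0903 ÷ 15.999 = 0.068150 mol
Divide by the smallest (0.068150 mol): C 1.200, H 2.000, O 1.000
Multiplying each by 5 gives whole numbers: C 6.00, H 10.00, O 5.00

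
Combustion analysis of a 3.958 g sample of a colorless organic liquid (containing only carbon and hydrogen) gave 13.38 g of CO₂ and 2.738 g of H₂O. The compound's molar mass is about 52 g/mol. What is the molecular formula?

mol C = 13.38 g CO₂ ÷ 44.009 g/mol = 0.30403 mol
mol H = 2 × 2.738 g H₂O ÷ 18.015 g/mol = 0.30397 mol
Divide by the smallest (0.30397 mol): C 1.000, H 1.000
Empirical formula: CH
Empirical-formula mass = 13.02 g/mol; 52 ÷ 13.02 ≈ 4, so the molecular formula is C4H4.

C4H4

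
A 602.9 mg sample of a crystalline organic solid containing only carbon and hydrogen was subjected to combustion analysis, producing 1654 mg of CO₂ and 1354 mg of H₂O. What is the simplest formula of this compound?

CH4

mol C = 1.654 g CO₂ ÷ 44.009 g/mol = 0.037583 mol
mol H = 2 × 1.354 g H₂O ÷ 18.015 g/mol = 0.15032 mol
Divide by the smallest (0.037583 mol): C 1.000, H 4.000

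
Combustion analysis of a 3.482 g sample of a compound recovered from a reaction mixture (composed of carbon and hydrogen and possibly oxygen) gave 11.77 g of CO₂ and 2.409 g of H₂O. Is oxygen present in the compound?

no

mol C = 11.77 g CO₂ ÷ 44.009 g/mol = 0.26745 mol
mol H = 2 × 2.409 g H₂O ÷ 18.015 g/mol = 0.26744 mol
C and H together account for 3.4819 g — essentially the entire 3.482 g sample — so the compound contains no oxygen.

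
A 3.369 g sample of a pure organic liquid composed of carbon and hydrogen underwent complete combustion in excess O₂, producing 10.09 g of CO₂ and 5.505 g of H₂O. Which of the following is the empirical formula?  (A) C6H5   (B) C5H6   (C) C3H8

(C) C3H8

mol C = 10.09 g CO₂ ÷ 44.009 g/mol = 0.22927 mol
mol H = 2 × 5.505 g H₂O ÷ 18.015 g/mol = 0.61116 mol
Divide by the smallest (0.22927 mol): C 1.000, H 2.666
Multiplying each by 3 gives whole numbers: C 3.00, H 8.00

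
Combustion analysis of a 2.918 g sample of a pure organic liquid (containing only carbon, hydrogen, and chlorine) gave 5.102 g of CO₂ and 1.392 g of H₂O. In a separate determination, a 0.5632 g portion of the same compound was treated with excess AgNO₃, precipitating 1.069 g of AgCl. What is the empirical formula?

C3H4Cl

mol C = 5.102 g CO₂ ÷ 44.009 g/mol = 0.11593 mol
mol H = 2 × 1.392 g H₂O ÷ 18.015 g/mol = 0.15454 mol
From the AgCl data: mol Cl per gram of compound = (1.069 ÷ 143.318) ÷ 0.5632 = 0.013244 mol/g, so in the 2.918 g combustion sample mol Cl = 0.038646 mol
Divide by the smallest (0.038646 mol): C 3.000, H 3.999, Cl 1.000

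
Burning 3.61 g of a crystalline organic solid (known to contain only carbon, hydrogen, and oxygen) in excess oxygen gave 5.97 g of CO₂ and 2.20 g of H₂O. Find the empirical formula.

mol C = 5.97 g CO₂ ÷ 44.009 g/mol = 0.1357 mol
mol H = 2 × 2.20 g H₂O ÷ 18.015 g/mol = 0.2442 mol
mass O = 3.61 − (1.629 + 0.2462) = 1.734 g → mol O = 1.734 ÷ 15.999 = 0.1084 mol
Divide by the smallest (0.1084 mol): C 1.251, H 2.253, O 1.000
Multiplying each by 4 gives whole numbers: C 5.01, H 9.01, O 4.00

C5H9O4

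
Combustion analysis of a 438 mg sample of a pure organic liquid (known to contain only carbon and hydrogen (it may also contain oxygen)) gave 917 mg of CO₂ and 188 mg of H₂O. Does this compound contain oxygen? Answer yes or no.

mol C = 0.917 g CO₂ ÷ 44.009 g/mol = 0.02084 mol
mol H = 2 × 0.188 g H₂O ÷ 18.015 g/mol = 0.02087 mol
C and H account for only 0.2713 g of the 0.438 g sample; the remaining 0.1667 g must be oxygen.

yes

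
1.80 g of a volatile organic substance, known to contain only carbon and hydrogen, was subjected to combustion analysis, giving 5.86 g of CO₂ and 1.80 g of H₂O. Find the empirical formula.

C2H3

mol C = 5.86 g CO₂ ÷ 44.009 g/mol = 0.1332 mol
mol H = 2 × 1.80 g H₂O ÷ 18.015 g/mol = 0.1998 mol
Divide by the smallest (0.1332 mol): C 1.000, H 1.501
Multiplying each by 2 gives whole numbers: C 2.00, H 3.00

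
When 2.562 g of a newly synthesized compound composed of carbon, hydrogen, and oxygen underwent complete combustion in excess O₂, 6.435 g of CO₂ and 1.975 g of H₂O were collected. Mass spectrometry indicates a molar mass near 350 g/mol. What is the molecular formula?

mol C = 6.435 g CO₂ ÷ 44.009 g/mol = 0.14622 mol
mol H = 2 × 1.975 g H₂O ÷ 18.015 g/mol = 0.21926 mol
mass O = 2.562 − (1.7562 + 0.22102) = 0.58473 g → mol O = 0.58473 ÷ 15.999 = 0.036548 mol
Divide by the smallest (0.036548 mol): C 4.001, H 5.999, O 1.000
Empirical formula: C4H6O
Empirical-formula mass = 70.09 g/mol; 350 ÷ 70.09 ≈ 5, so the molecular formula is C20H30O5.

C20H30O5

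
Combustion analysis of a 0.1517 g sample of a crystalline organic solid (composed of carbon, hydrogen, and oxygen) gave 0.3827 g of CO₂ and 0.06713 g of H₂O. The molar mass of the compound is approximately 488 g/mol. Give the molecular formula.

C28H24O8

mol C = 0.3827 g CO₂ ÷ 44.009 g/mol = 0.0086959 mol
mol H = 2 × 0.06713 g H₂O ÷ 18.015 g/mol = 0.0074527 mol
mass O = 0.1517 − (0.10445 + 0.0075123) = 0.039741 g → mol O = 0.039741 ÷ 15.999 = 0.0024839 mol
Divide by the smallest (0.0024839 mol): C 3.501, H 3.000, O 1.000
Multiplying each by 2 gives whole numbers: C 7.00, H 6.00, O 2.00
Empirical formula: C7H6O2
Empirical-formula mass = 122.12 g/mol; 488 ÷ 122.12 ≈ 4, so the molecular formula is C28H24O8.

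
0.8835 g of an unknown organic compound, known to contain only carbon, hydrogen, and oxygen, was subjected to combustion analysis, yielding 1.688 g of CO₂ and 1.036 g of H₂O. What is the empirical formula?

mol C = 1.688 g CO₂ ÷ 44.009 g/mol = 0.038356 mol
mol H = 2 × 1.036 g H₂O ÷ 18.015 g/mol = 0.11502 mol
mass O = 0.8835 − (0.46069 + 0.11594) = 0.30687 g → mol O = 0.30687 ÷ 15.999 = 0.019181 mol
Divide by the smallest (0.019181 mol): C 2.000, H 5.996, O 1.000

C2H6O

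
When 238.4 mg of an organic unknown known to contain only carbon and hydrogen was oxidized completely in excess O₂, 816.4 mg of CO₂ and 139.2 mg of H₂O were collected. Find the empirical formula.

C6H5

mol C = 0.8164 g CO₂ ÷ 44.009 g/mol = 0.018551 mol
mol H = 2 × 0.1392 g H₂O ÷ 18.015 g/mol = 0.015454 mol
Divide by the smallest (0.015454 mol): C 1.200, H 1.000
Multiplying each by 5 gives whole numbers: C 6.00, H 5.00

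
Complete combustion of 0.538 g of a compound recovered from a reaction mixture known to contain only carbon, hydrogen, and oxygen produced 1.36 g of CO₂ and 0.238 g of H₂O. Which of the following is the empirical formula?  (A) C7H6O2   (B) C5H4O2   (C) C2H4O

mol C = 1.36 g CO₂ ÷ 44.009 g/mol = 0.03090 mol
mol H = 2 × 0.238 g H₂O ÷ 18.015 g/mol = 0.02642 mol
mass O = 0.538 − (0.3712 + 0.02663) = 0.1402 g → mol O = 0.1402 ÷ 15.999 = 0.008763 mol
Divide by the smallest (0.008763 mol): C 3.527, H 3.015, O 1.000
Multiplying each by 2 gives whole numbers: C 7.05, H 6.03, O 2.00

(A) C7H6O2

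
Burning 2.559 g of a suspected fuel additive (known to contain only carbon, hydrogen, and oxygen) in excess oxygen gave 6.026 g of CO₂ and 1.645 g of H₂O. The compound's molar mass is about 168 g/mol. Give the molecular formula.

mol C = 6.026 g CO₂ ÷ 44.009 g/mol = 0.13693 mol
mol H = 2 × 1.645 g H₂O ÷ 18.015 g/mol = 0.18263 mol
mass O = 2.559 − (1.6446 + 0.18409) = 0.73029 g → mol O = 0.73029 ÷ 15.999 = 0.045646 mol
Divide by the smallest (0.045646 mol): C 3.000, H 4.001, O 1.000
Empirical formula: C3H4O
Empirical-formula mass = 56.06 g/mol; 168 ÷ 56.06 ≈ 3, so the molecular formula is C9H12O3.

C9H12O3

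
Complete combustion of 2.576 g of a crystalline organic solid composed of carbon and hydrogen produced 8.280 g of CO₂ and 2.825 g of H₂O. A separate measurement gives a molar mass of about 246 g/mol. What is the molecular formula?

C18H30

mol C = 8.280 g CO₂ ÷ 44.009 g/mol = 0.18814 mol
mol H = 2 × 2.825 g H₂O ÷ 18.015 g/mol = 0.31363 mol
Divide by the smallest (0.18814 mol): C 1.000, H 1.667
Multiplying each by 3 gives whole numbers: C 3.00, H 5.00
Empirical formula: C3H5
Empirical-formula mass = 41.07 g/mol; 246 ÷ 41.07 ≈ 6, so the molecular formula is C18H30.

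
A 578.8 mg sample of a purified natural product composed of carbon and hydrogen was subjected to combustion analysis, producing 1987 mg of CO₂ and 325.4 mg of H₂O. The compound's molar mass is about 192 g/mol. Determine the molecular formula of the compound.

mol C = 1.987 g CO₂ ÷ 44.009 g/mol = 0.045150 mol
mol H = 2 × 0.3254 g H₂O ÷ 18.015 g/mol = 0.036125 mol
Divide by the smallest (0.036125 mol): C 1.250, H 1.000
Multiplying each by 4 gives whole numbers: C 5.00, H 4.00
Empirical formula: C5H4
Empirical-formula mass = 64.09 g/mol; 192 ÷ 64.09 ≈ 3, so the molecular formula is C15H12.

C15H12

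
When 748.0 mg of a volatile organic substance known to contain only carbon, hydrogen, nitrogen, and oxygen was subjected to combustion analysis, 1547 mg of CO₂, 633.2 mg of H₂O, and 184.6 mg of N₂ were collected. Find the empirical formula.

C8H16N3O

mol C = 1.547 g CO₂ ÷ 44.009 g/mol = 0.035152 mol
mol H = 2 × 0.6332 g H₂O ÷ 18.015 g/mol = 0.070297 mol
mol N = 2 × 0.1846 g N₂ ÷ 28.014 g/mol = 0.013179 mol
mass O = 0.7480 − (0.42221 + 0.070859 + 0.18460) = 0.070331 g → mol O = 0.070331 ÷ 15.999 = 0.0043960 mol
Divide by the smallest (0.0043960 mol): C 7.996, H 15.991, N 2.998, O 1.000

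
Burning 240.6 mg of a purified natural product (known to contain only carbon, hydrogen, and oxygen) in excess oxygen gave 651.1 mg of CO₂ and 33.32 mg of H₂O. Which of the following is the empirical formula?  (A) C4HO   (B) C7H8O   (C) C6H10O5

(A) C4HO

mol C = 0.6511 g CO₂ ÷ 44.009 g/mol = 0.014795 mol
mol H = 2 × 0.03332 g H₂O ÷ 18.015 g/mol = 0.0036991 mol
mass O = 0.2406 − (0.17770 + 0.0037287) = 0.059172 g → mol O = 0.059172 ÷ 15.999 = 0.0036985 mol
Divide by the smallest (0.0036985 mol): C 4.000, H 1.000, O 1.000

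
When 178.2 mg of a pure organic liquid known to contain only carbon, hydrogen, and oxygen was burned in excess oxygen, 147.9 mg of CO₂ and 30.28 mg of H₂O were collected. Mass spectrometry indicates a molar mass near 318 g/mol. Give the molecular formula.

mol C = 0.1479 g CO₂ ÷ 44.009 g/mol = 0.0033607 mol
mol H = 2 × 0.03028 g H₂O ÷ 18.015 g/mol = 0.0033616 mol
mass O = 0.1782 − (0.040365 + 0.0033885) = 0.13445 g → mol O = 0.13445 ÷ 15.999 = 0.0084034 mol
Divide by the smallest (0.0033607 mol): C 1.000, H 1.000, O 2.501
Multiplying each by 2 gives whole numbers: C 2.00, H 2.00, O 5.00
Empirical formula: C2H2O5
Empirical-formula mass = 106.03 g/mol; 318 ÷ 106.03 ≈ 3, so the molecular formula is C6H6O15.

C6H6O15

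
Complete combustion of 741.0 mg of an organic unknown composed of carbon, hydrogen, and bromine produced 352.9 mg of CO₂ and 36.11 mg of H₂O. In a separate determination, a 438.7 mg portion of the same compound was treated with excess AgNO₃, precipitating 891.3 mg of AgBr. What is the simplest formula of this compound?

mol C = 0.3529 g CO₂ ÷ 44.009 g/mol = 0.0080188 mol
mol H = 2 × 0.03611 g H₂O ÷ 18.015 g/mol = 0.0040089 mol
From the AgBr data: mol Br per gram of compound = (0.8913 ÷ 187.772) ÷ 0.4387 = 0.010820 mol/g, so in the 0.7410 g combustion sample mol Br = 0.0080176 mol
Divide by the smallest (0.0040089 mol): C 2.000, H 1.000, Br 2.000

C2HBr2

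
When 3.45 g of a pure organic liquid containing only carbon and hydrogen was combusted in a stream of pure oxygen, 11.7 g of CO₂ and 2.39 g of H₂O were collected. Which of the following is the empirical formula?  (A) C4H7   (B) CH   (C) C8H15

mol C = 11.7 g CO₂ ÷ 44.009 g/mol = 0.2659 mol
mol H = 2 × 2.39 g H₂O ÷ 18.015 g/mol = 0.2653 mol
Divide by the smallest (0.2653 mol): C 1.002, H 1.000

(B) CH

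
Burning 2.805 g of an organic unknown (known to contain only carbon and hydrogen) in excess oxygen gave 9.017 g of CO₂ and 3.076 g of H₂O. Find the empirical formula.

mol C = 9.017 g CO₂ ÷ 44.009 g/mol = 0.20489 mol
mol H = 2 × 3.076 g H₂O ÷ 18.015 g/mol = 0.34149 mol
Divide by the smallest (0.20489 mol): C 1.000, H 1.667
Multiplying each by 3 gives whole numbers: C 3.00, H 5.00

C3H5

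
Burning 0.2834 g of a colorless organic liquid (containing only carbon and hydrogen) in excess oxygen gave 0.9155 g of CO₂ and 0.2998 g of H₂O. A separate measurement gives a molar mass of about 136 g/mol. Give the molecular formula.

C10H16

mol C = 0.9155 g CO₂ ÷ 44.009 g/mol = 0.020803 mol
mol H = 2 × 0.2998 g H₂O ÷ 18.015 g/mol = 0.033283 mol
Divide by the smallest (0.020803 mol): C 1.000, H 1.600
Multiplying each by 5 gives whole numbers: C 5.00, H 8.00
Empirical formula: C5H8
Empirical-formula mass = 68.12 g/mol; 136 ÷ 68.12 ≈ 2, so the molecular formula is C10H16.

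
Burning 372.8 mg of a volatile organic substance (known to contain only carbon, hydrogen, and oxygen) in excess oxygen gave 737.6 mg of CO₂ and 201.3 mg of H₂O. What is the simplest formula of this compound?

mol C = 0.7376 g CO₂ ÷ 44.009 g/mol = 0.016760 mol
mol H = 2 × 0.2013 g H₂O ÷ 18.015 g/mol = 0.022348 mol
mass O = 0.3728 − (0.20131 + 0.022527) = 0.14897 g → mol O = 0.14897 ÷ 15.999 = 0.0093110 mol
Divide by the smallest (0.0093110 mol): C 1.800, H 2.400, O 1.000
Multiplying each by 5 gives whole numbers: C 9.00, H 12.00, O 5.00

C9H12O5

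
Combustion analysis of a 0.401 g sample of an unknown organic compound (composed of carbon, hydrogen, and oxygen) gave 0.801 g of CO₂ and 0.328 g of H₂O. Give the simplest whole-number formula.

mol C = 0.801 g CO₂ ÷ 44.009 g/mol = 0.01820 mol
mol H = 2 × 0.328 g H₂O ÷ 18.015 g/mol = 0.03641 mol
mass O = 0.401 − (0.2186 + 0.03671) = 0.1457 g → mol O = 0.1457 ÷ 15.999 = 0.009106 mol
Divide by the smallest (0.009106 mol): C 1.999, H 3.999, O 1.000

C2H4O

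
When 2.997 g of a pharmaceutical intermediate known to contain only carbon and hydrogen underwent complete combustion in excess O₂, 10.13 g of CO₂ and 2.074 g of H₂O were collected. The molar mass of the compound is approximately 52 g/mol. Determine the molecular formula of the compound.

mol C = 10.13 g CO₂ ÷ 44.009 g/mol = 0.23018 mol
mol H = 2 × 2.074 g H₂O ÷ 18.015 g/mol = 0.23025 mol
Divide by the smallest (0.23018 mol): C 1.000, H 1.000
Empirical formula: CH
Empirical-formula mass = 13.02 g/mol; 52 ÷ 13.02 ≈ 4, so the molecular formula is C4H4.

C4H4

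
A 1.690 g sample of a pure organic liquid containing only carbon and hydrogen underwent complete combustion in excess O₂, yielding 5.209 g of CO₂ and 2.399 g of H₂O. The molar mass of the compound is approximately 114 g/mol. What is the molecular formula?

C8H18

mol C = 5.209 g CO₂ ÷ 44.009 g/mol = 0.11836 mol
mol H = 2 × 2.399 g H₂O ÷ 18.015 g/mol = 0.26633 mol
Divide by the smallest (0.11836 mol): C 1.000, H 2.250
Multiplying each by 4 gives whole numbers: C 4.00, H 9.00
Empirical formula: C4H9
Empirical-formula mass = 57.12 g/mol; 114 ÷ 57.12 ≈ 2, so the molecular formula is C8H18.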